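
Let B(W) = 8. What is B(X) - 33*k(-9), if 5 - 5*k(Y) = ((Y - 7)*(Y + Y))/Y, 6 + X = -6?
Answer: -1181/5 ≈ -236.20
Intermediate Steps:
X = -12 (X = -6 - 6 = -12)
k(Y) = 19/5 - 2*Y/5 (k(Y) = 1 - (Y - 7)*(Y + Y)/(5*Y) = 1 - (-7 + Y)*(2*Y)/(5*Y) = 1 - 2*Y*(-7 + Y)/(5*Y) = 1 - (-14 + 2*Y)/5 = 1 + (14/5 - 2*Y/5) = 19/5 - 2*Y/5)
B(X) - 33*k(-9) = 8 - 33*(19/5 - 2/5*(-9)) = 8 - 33*(19/5 + 18/5) = 8 - 33*37/5 = 8 - 1221/5 = -1181/5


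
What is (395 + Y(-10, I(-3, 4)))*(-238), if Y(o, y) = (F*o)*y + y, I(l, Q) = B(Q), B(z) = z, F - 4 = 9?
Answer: 28798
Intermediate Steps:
F = 13 (F = 4 + 9 = 13)
I(l, Q) = Q
Y(o, y) = y + 13*o*y (Y(o, y) = (13*o)*y + y = 13*o*y + y = y + 13*o*y)
(395 + Y(-10, I(-3, 4)))*(-238) = (395 + 4*(1 + 13*(-10)))*(-238) = (395 + 4*(1 - 130))*(-238) = (395 + 4*(-129))*(-238) = (395 - 516)*(-238) = -121*(-238) = 28798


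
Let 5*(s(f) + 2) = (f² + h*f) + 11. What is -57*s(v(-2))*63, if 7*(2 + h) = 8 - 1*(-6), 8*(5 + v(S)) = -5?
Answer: -7501599/320 ≈ -23443.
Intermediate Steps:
v(S) = -45/8 (v(S) = -5 + (⅛)*(-5) = -5 - 5/8 = -45/8)
h = 0 (h = -2 + (8 - 1*(-6))/7 = -2 + (8 + 6)/7 = -2 + (⅐)*14 = -2 + 2 = 0)
s(f) = ⅕ + f²/5 (s(f) = -2 + ((f² + 0*f) + 11)/5 = -2 + ((f² + 0) + 11)/5 = -2 + (f² + 11)/5 = -2 + (11 + f²)/5 = -2 + (11/5 + f²/5) = ⅕ + f²/5)
-57*s(v(-2))*63 = -57*(⅕ + (-45/8)²/5)*63 = -57*(⅕ + (⅕)*(2025/64))*63 = -57*(⅕ + 405/64)*63 = -57*2089/320*63 = -119073/320*63 = -7501599/320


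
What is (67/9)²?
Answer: 4489/81 ≈ 55.420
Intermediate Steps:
(67/9)² = 4489/81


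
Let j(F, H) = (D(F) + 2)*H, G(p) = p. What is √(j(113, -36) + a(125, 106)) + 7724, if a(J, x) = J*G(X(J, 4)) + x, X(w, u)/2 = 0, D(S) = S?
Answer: 7724 + I*√4034 ≈ 7724.0 + 63.514*I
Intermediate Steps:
X(w, u) = 0 (X(w, u) = 2*0 = 0)
j(F, H) = H*(2 + F) (j(F, H) = (F + 2)*H = (2 + F)*H = H*(2 + F))
a(J, x) = x (a(J, x) = J*0 + x = 0 + x = x)
√(j(113, -36) + a(125, 106)) + 7724 = √(-36*(2 + 113) + 106) + 7724 = √(-36*115 + 106) + 7724 = √(-4140 + 106) + 7724 = √(-4034) + 7724 = I*√4034 + 7724 = 7724 + I*√4034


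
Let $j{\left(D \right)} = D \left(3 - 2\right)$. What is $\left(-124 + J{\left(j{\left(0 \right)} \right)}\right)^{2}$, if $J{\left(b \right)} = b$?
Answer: $15376$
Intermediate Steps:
$j{\left(D \right)} = D$ ($j{\left(D \right)} = D 1 = D$)
$\left(-124 + J{\left(j{\left(0 \right)} \right)}\right)^{2} = \left(-124 + 0\right)^{2} = \left(-124\right)^{2} = 15376$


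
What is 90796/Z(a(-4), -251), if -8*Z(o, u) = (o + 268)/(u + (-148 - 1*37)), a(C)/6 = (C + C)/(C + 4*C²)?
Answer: 197935280/167 ≈ 1.1852e+6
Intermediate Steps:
a(C) = 12*C/(C + 4*C²) (a(C) = 6*((C + C)/(C + 4*C²)) = 6*((2*C)/(C + 4*C²)) = 6*(2*C/(C + 4*C²)) = 12*C/(C + 4*C²))
Z(o, u) = -(268 + o)/(8*(-185 + u)) (Z(o, u) = -(o + 268)/(8*(u + (-148 - 1*37))) = -(268 + o)/(8*(u + (-148 - 37))) = -(268 + o)/(8*(u - 185)) = -(268 + o)/(8*(-185 + u)))
90796/Z(a(-4), -251) = 90796/(((-268 - 12/(1 + 4*(-4)))/(8*(-185 - 251)))) = 90796/(((⅛)*(-268 - 12/(1 - 16))/(-436))) = 90796/(((⅛)*(-1/436)*(-268 - 12/(-15)))) = 90796/(((⅛)*(-1/436)*(-268 - 12*(-1)/15))) = 90796/(((⅛)*(-1/436)*(-268 - 1*(-⅘)))) = 90796/(((⅛)*(-1/436)*(-268 + ⅘))) = 90796/(((⅛)*(-1/436)*(-1336/5))) = 90796/(167/2180) = 90796*(2180/167) = 197935280/167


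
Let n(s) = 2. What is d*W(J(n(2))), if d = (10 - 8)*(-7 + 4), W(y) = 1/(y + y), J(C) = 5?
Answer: -3/5 ≈ -0.60000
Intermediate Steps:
W(y) = 1/(2*y)
d = -6 (d = 2*(-3) = -6)
d*W(J(n(2))) = -3/5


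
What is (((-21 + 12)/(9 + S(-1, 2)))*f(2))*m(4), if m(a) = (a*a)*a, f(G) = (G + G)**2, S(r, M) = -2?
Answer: -9216/7 ≈ -1316.6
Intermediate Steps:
f(G) = 4*G**2 (f(G) = (2*G)**2 = 4*G**2)
m(a) = a**3 (m(a) = a**2*a = a**3)
(((-21 + 12)/(9 + S(-1, 2)))*f(2))*m(4) = (((-21 + 12)/(9 - 2))*(4*2**2))*4**3 = ((-9/7)*(4*4))*64 = (-9*1/7*16)*64 = -9/7*16*64 = -144/7*64 = -9216/7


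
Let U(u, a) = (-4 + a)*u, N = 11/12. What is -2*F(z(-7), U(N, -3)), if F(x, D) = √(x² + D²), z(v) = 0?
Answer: -77/6 ≈ -12.833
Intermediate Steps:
N = 11/12 (N = 11*(1/12) = 11/12 ≈ 0.91667)
U(u, a) = u*(-4 + a)
F(x, D) = √(D² + x²)
-2*F(z(-7), U(N, -3)) = -2*√((11*(-4 - 3)/12)² + 0²) = -2*√(((11/12)*(-7))² + 0) = -2*√((-77/12)² + 0) = -2*√(5929/144 + 0) = -2*√(5929/144) = -2*77/12 = -77/6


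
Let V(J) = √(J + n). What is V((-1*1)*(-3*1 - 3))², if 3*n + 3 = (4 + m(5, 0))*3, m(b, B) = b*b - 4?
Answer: 30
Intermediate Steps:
m(b, B) = -4 + b² (m(b, B) = b² - 4 = -4 + b²)
n = 24 (n = -1 + ((4 + (-4 + 5²))*3)/3 = -1 + ((4 + (-4 + 25))*3)/3 = -1 + ((4 + 21)*3)/3 = -1 + (25*3)/3 = -1 + (⅓)*75 = -1 + 25 = 24)
V(J) = √(24 + J) (V(J) = √(J + 24) = √(24 + J))
V((-1*1)*(-3*1 - 3))² = (√(24 + (-1*1)*(-3*1 - 3)))² = (√(24 - (-3 - 3)))² = (√(24 - 1*(-6)))² = (√(24 + 6))² = (√30)² = 30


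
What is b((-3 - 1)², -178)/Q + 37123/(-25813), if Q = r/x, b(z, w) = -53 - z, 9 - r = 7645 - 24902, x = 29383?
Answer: -52974938869/445687258 ≈ -118.86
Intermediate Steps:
r = 17266 (r = 9 - (7645 - 24902) = 9 - 1*(-17257) = 9 + 17257 = 17266)
Q = 17266/29383 ≈ 0.58762
b((-3 - 1)², -178)/Q + 37123/(-25813) = (-53 - (-3 - 1)²)/(17266/29383) + 37123/(-25813) = (-53 - 1*(-4)²)*(29383/17266) + 37123*(-1/25813) = (-53 - 1*16)*(29383/17266) - 37123/25813 = (-53 - 16)*(29383/17266) - 37123/25813 = -69*29383/17266 - 37123/25813 = -2027427/17266 - 37123/25813 = -52974938869/445687258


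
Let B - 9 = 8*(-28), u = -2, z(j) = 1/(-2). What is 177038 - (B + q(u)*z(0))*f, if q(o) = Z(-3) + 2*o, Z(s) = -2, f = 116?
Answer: 201630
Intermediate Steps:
z(j) = -½
B = -215 (B = 9 + 8*(-28) = 9 - 224 = -215)
q(o) = -2 + 2*o
177038 - (B + q(u)*z(0))*f = 177038 - (-215 + (-2 + 2*(-2))*(-½))*116 = 177038 - (-215 + (-2 - 4)*(-½))*116 = 177038 - (-215 - 6*(-½))*116 = 177038 - (-215 + 3)*116 = 177038 - (-212)*116 = 177038 - 1*(-24592) = 177038 + 24592 = 201630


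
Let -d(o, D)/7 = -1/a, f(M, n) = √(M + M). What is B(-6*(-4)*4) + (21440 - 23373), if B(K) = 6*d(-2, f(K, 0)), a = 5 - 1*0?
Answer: -9623/5 ≈ -1924.6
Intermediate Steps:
f(M, n) = √2*√M (f(M, n) = √(2*M) = √2*√M)
a = 5 (a = 5 + 0 = 5)
d(o, D) = 7/5 (d(o, D) = -(-7)/5 = -7*(-⅕) = 7/5)
B(K) = 42/5 (B(K) = 6*(7/5) = 42/5)
B(-6*(-4)*4) + (21440 - 23373) = 42/5 + (21440 - 23373) = 42/5 - 1933 = -9623/5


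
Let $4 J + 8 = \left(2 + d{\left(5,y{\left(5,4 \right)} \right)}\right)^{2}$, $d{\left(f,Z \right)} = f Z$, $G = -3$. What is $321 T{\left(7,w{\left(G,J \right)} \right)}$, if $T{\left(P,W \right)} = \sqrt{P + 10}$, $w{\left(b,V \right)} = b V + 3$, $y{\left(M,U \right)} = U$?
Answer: $321 \sqrt{17} \approx 1323.5$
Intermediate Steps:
$d{\left(f,Z \right)} = Z f$
$J = 119$ ($J = -2 + \frac{\left(2 + 4 \cdot 5\right)^{2}}{4} = -2 + \frac{\left(2 + 20\right)^{2}}{4} = -2 + \frac{22^{2}}{4} = -2 + \frac{1}{4} \cdot 484 = -2 + 121 = 119$)
$w{\left(b,V \right)} = 3 + V b$ ($w{\left(b,V \right)} = V b + 3 = 3 + V b$)
$T{\left(P,W \right)} = \sqrt{10 + P}$
$321 T{\left(7,w{\left(G,J \right)} \right)} = 321 \sqrt{10 + 7} = 321 \sqrt{17}$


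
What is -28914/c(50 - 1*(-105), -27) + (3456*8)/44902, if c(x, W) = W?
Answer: 216507154/202059 ≈ 1071.5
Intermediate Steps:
-28914/c(50 - 1*(-105), -27) + (3456*8)/44902 = -28914/(-27) + (3456*8)/44902 = -28914*(-1/27) + 27648*(1/44902) = 9638/9 + 13824/22451 = 216507154/202059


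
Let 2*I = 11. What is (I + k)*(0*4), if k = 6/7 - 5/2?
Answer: 0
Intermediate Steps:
I = 11/2 (I = (½)*11 = 11/2 ≈ 5.5000)
k = -23/14 (k = 6*(⅐) - 5*½ = 6/7 - 5/2 = -23/14 ≈ -1.6429)
(I + k)*(0*4) = (11/2 - 23/14)*(0*4) = (27/7)*0 = 0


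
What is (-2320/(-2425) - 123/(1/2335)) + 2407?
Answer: -138126566/485 ≈ -2.8480e+5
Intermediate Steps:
(-2320/(-2425) - 123/(1/2335)) + 2407 = (-2320*(-1/2425) - 123/1/2335) + 2407 = (464/485 - 123*2335) + 2407 = (464/485 - 287205) + 2407 = -139293961/485 + 2407 = -138126566/485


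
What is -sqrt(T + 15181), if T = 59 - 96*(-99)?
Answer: -2*sqrt(6186) ≈ -157.30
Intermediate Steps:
T = 9563 (T = 59 + 9504 = 9563)
-sqrt(T + 15181) = -sqrt(9563 + 15181) = -sqrt(24744) = -2*sqrt(6186)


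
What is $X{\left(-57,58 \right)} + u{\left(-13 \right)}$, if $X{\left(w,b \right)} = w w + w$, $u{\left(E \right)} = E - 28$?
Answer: $3151$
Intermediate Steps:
$u{\left(E \right)} = -28 + E$ ($u{\left(E \right)} = E - 28 = -28 + E$)
$X{\left(w,b \right)} = w + w^{2}$ ($X{\left(w,b \right)} = w^{2} + w = w + w^{2}$)
$X{\left(-57,58 \right)} + u{\left(-13 \right)} = - 57 \left(1 - 57\right) - 41 = \left(-57\right) \left(-56\right) - 41 = 3192 - 41 = 3151$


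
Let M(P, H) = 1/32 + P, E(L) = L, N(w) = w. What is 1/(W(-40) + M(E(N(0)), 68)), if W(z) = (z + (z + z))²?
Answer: 32/460801 ≈ 6.9444e-5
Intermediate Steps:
W(z) = 9*z² (W(z) = (z + 2*z)² = (3*z)² = 9*z²)
M(P, H) = 1/32 + P
1/(W(-40) + M(E(N(0)), 68)) = 1/(9*(-40)² + (1/32 + 0)) = 1/(9*1600 + 1/32) = 1/(14400 + 1/32) = 1/(460801/32) = 32/460801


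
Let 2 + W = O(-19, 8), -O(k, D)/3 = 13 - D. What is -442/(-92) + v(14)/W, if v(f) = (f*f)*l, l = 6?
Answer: -50339/782 ≈ -64.372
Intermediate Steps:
O(k, D) = -39 + 3*D (O(k, D) = -3*(13 - D) = -39 + 3*D)
v(f) = 6*f² (v(f) = (f*f)*6 = f²*6 = 6*f²)
W = -17 (W = -2 + (-39 + 3*8) = -2 + (-39 + 24) = -2 - 15 = -17)
-442/(-92) + v(14)/W = -442/(-92) + (6*14²)/(-17) = -442*(-1/92) + (6*196)*(-1/17) = 221/46 + 1176*(-1/17) = 221/46 - 1176/17 = -50339/782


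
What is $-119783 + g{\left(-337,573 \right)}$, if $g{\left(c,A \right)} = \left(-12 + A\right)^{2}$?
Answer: $194938$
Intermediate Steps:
$-119783 + g{\left(-337,573 \right)} = -119783 + \left(-12 + 573\right)^{2} = -119783 + 561^{2} = -119783 + 314721 = 194938$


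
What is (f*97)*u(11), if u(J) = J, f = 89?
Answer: 94963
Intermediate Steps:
(f*97)*u(11) = (89*97)*11 = 8633*11 = 94963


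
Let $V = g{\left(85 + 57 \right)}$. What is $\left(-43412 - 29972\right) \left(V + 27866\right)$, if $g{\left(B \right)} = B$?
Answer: $-2055339072$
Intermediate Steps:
$V = 142$ ($V = 85 + 57 = 142$)
$\left(-43412 - 29972\right) \left(V + 27866\right) = \left(-43412 - 29972\right) \left(142 + 27866\right) = \left(-73384\right) 28008 = -2055339072$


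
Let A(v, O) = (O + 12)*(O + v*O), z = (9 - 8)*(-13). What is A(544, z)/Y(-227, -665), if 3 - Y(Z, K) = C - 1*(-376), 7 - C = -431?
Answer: -7085/811 ≈ -8.7361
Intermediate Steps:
C = 438 (C = 7 - 1*(-431) = 7 + 431 = 438)
Y(Z, K) = -811 (Y(Z, K) = 3 - (438 - 1*(-376)) = 3 - (438 + 376) = 3 - 1*814 = 3 - 814 = -811)
z = -13 (z = 1*(-13) = -13)
A(v, O) = (12 + O)*(O + O*v)
A(544, z)/Y(-227, -665) = -13*(12 - 13 + 12*544 - 13*544)/(-811) = -13*(12 - 13 + 6528 - 7072)*(-1/811) = -13*(-545)*(-1/811) = 7085*(-1/811) = -7085/811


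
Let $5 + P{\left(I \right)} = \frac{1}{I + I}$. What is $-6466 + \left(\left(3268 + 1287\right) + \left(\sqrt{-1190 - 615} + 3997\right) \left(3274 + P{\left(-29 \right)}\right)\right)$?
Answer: $\frac{757724359}{58} + \frac{3602419 i \sqrt{5}}{58} \approx 1.3064 \cdot 10^{7} + 1.3888 \cdot 10^{5} i$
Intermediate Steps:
$P{\left(I \right)} = -5 + \frac{1}{2 I}$ ($P{\left(I \right)} = -5 + \frac{1}{I + I} = -5 + \frac{1}{2 I}$)
$-6466 + \left(\left(3268 + 1287\right) + \left(\sqrt{-1190 - 615} + 3997\right) \left(3274 + P{\left(-29 \right)}\right)\right) = -6466 + \left(\left(3268 + 1287\right) + \left(\sqrt{-1190 - 615} + 3997\right) \left(3274 - \left(5 - \frac{1}{2 \left(-29\right)}\right)\right)\right) = -6466 + \left(4555 + \left(\sqrt{-1805} + 3997\right) \left(3274 + \left(-5 + \frac{1}{2} \left(- \frac{1}{29}\right)\right)\right)\right) = -6466 + \left(4555 + \left(19 i \sqrt{5} + 3997\right) \left(3274 - \frac{291}{58}\right)\right) = -6466 + \left(4555 + \left(3997 + 19 i \sqrt{5}\right) \left(3274 - \frac{291}{58}\right)\right) = -6466 + \left(4555 + \left(3997 + 19 i \sqrt{5}\right) \frac{189601}{58}\right) = -6466 + \left(4555 + \left(\frac{757835197}{58} + \frac{3602419 i \sqrt{5}}{58}\right)\right) = -6466 + \left(\frac{758099387}{58} + \frac{3602419 i \sqrt{5}}{58}\right) = \frac{757724359}{58} + \frac{3602419 i \sqrt{5}}{58}$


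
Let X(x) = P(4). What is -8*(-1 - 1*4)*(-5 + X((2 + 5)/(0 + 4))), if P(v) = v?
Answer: -40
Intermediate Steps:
X(x) = 4
-8*(-1 - 1*4)*(-5 + X((2 + 5)/(0 + 4))) = -8*(-1 - 1*4)*(-5 + 4) = -8*(-1 - 4)*(-1) = -(-40)*(-1) = -8*5 = -40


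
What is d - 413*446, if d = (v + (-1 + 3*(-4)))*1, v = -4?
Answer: -184215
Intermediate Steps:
d = -17 (d = (-4 + (-1 + 3*(-4)))*1 = (-4 + (-1 - 12))*1 = (-4 - 13)*1 = -17*1 = -17)
d - 413*446 = -17 - 413*446 = -17 - 184198 = -184215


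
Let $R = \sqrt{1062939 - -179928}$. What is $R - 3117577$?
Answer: $-3117577 + \sqrt{1242867} \approx -3.1165 \cdot 10^{6}$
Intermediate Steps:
$R = \sqrt{1242867}$ ($R = \sqrt{1062939 + 179928} = \sqrt{1242867} \approx 1114.8$)
$R - 3117577 = \sqrt{1242867} - 3117577 = -3117577 + \sqrt{1242867}$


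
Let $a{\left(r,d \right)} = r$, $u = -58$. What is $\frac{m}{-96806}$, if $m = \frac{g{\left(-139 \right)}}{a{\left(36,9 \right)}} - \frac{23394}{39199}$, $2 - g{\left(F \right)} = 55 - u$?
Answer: $\frac{1731091}{45536380728} \approx 3.8016 \cdot 10^{-5}$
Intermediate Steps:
$g{\left(F \right)} = -111$ ($g{\left(F \right)} = 2 - \left(55 - -58\right) = 2 - \left(55 + 58\right) = 2 - 113 = -111$)
$m = - \frac{1731091}{470388}$ ($m = - \frac{111}{36} - \frac{23394}{39199} = \left(-111\right) \frac{1}{36} - \frac{23394}{39199} = - \frac{37}{12} - \frac{23394}{39199} = - \frac{1731091}{470388} \approx -3.6801$)
$\frac{m}{-96806} = - \frac{1731091}{470388 \left(-96806\right)} = \left(- \frac{1731091}{470388}\right) \left(- \frac{1}{96806}\right) = \frac{1731091}{45536380728}$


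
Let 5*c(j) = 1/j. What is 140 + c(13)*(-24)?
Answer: 9076/65 ≈ 139.63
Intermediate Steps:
c(j) = 1/(5*j)
140 + c(13)*(-24) = 140 + ((1/5)/13)*(-24) = 140 + ((1/5)*(1/13))*(-24) = 140 + (1/65)*(-24) = 140 - 24/65 = 9076/65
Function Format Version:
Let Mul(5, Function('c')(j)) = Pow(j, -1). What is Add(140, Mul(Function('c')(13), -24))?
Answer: Rational(9076, 65) ≈ 139.63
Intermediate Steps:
Function('c')(j) = Mul(Rational(1, 5), Pow(j, -1))
Add(140, Mul(Function('c')(13), -24)) = Add(140, Mul(Mul(Rational(1, 5), Pow(13, -1)), -24)) = Add(140, Mul(Mul(Rational(1, 5), Rational(1, 13)), -24)) = Add(140, Mul(Rational(1, 65), -24)) = Add(140, Rational(-24, 65)) = Rational(9076, 65)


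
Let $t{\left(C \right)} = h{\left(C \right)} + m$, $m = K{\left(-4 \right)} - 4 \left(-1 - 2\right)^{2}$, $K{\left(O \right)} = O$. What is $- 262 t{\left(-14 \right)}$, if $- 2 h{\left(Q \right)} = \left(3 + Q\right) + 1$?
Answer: $9170$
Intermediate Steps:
$h{\left(Q \right)} = -2 - \frac{Q}{2}$ ($h{\left(Q \right)} = - \frac{\left(3 + Q\right) + 1}{2} = - \frac{4 + Q}{2} = -2 - \frac{Q}{2}$)
$m = -40$ ($m = -4 - 4 \left(-1 - 2\right)^{2} = -4 - 4 \left(-3\right)^{2} = -4 - 36 = -40$)
$t{\left(C \right)} = -42 - \frac{C}{2}$ ($t{\left(C \right)} = \left(-2 - \frac{C}{2}\right) - 40 = -42 - \frac{C}{2}$)
$- 262 t{\left(-14 \right)} = - 262 \left(-42 - -7\right) = - 262 \left(-42 + 7\right) = \left(-262\right) \left(-35\right) = 9170$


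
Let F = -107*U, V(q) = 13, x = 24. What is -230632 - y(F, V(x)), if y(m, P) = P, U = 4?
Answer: -230645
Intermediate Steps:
F = -428 (F = -107*4 = -428)
-230632 - y(F, V(x)) = -230632 - 1*13 = -230632 - 13 = -230645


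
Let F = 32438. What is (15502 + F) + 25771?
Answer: 73711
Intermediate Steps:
(15502 + F) + 25771 = (15502 + 32438) + 25771 = 47940 + 25771 = 73711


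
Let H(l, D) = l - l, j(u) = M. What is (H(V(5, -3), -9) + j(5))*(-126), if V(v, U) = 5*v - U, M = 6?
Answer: -756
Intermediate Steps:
j(u) = 6
V(v, U) = -U + 5*v
H(l, D) = 0
(H(V(5, -3), -9) + j(5))*(-126) = (0 + 6)*(-126) = 6*(-126) = -756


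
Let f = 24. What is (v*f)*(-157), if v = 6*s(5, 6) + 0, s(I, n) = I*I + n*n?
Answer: -1379088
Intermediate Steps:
s(I, n) = I**2 + n**2
v = 366 (v = 6*(5**2 + 6**2) + 0 = 6*(25 + 36) + 0 = 6*61 + 0 = 366 + 0 = 366)
(v*f)*(-157) = (366*24)*(-157) = 8784*(-157) = -1379088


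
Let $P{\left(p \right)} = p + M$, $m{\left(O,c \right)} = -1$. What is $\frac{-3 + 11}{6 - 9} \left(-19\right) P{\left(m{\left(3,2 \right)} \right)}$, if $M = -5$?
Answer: $-304$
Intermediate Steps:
$P{\left(p \right)} = -5 + p$ ($P{\left(p \right)} = p - 5 = -5 + p$)
$\frac{-3 + 11}{6 - 9} \left(-19\right) P{\left(m{\left(3,2 \right)} \right)} = \frac{-3 + 11}{6 - 9} \left(-19\right) \left(-5 - 1\right) = \frac{8}{-3} \left(-19\right) \left(-6\right) = 8 \left(- \frac{1}{3}\right) \left(-19\right) \left(-6\right) = \left(- \frac{8}{3}\right) \left(-19\right) \left(-6\right) = \frac{152}{3} \left(-6\right) = -304$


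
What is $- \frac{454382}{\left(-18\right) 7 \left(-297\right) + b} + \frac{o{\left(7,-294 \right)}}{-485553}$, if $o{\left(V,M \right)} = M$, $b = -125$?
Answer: $- \frac{73538525976}{6036556747} \approx -12.182$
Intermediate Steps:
$- \frac{454382}{\left(-18\right) 7 \left(-297\right) + b} + \frac{o{\left(7,-294 \right)}}{-485553} = - \frac{454382}{\left(-18\right) 7 \left(-297\right) - 125} - \frac{294}{-485553} = - \frac{454382}{\left(-126\right) \left(-297\right) - 125} - - \frac{98}{161851} = - \frac{454382}{37422 - 125} + \frac{98}{161851} = - \frac{454382}{37297} + \frac{98}{161851} = - \frac{73538525976}{6036556747}$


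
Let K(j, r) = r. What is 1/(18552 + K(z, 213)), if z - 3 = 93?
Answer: 1/18765 ≈ 5.3291e-5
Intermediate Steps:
z = 96 (z = 3 + 93 = 96)
1/(18552 + K(z, 213)) = 1/(18552 + 213) = 1/18765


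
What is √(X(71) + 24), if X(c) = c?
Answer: √95 ≈ 9.7468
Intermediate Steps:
√(X(71) + 24) = √(71 + 24) = √95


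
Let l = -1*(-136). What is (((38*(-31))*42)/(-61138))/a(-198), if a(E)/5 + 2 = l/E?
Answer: -837/13895 ≈ -0.060237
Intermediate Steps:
l = 136
a(E) = -10 + 680/E (a(E) = -10 + 5*(136/E) = -10 + 680/E)
(((38*(-31))*42)/(-61138))/a(-198) = (((38*(-31))*42)/(-61138))/(-10 + 680/(-198)) = (-1178*42*(-1/61138))/(-10 + 680*(-1/198)) = (-49476*(-1/61138))/(-10 - 340/99) = 3534/(4367*(-1330/99)) = (3534/4367)*(-99/1330) = -837/13895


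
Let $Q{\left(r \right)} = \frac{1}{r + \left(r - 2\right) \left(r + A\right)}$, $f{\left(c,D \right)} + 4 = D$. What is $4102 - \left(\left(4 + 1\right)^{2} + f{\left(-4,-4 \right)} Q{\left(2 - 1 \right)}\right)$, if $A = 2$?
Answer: $4073$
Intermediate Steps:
$f{\left(c,D \right)} = -4 + D$
$Q{\left(r \right)} = \frac{1}{r + \left(-2 + r\right) \left(2 + r\right)}$ ($Q{\left(r \right)} = \frac{1}{r + \left(r - 2\right) \left(r + 2\right)} = \frac{1}{r + \left(-2 + r\right) \left(2 + r\right)}$)
$4102 - \left(\left(4 + 1\right)^{2} + f{\left(-4,-4 \right)} Q{\left(2 - 1 \right)}\right) = 4102 - \left(\left(4 + 1\right)^{2} + \frac{-4 - 4}{-4 + \left(2 - 1\right) + \left(2 - 1\right)^{2}}\right) = 4102 - \left(5^{2} - \frac{8}{-4 + 1 + 1^{2}}\right) = 4102 - \left(25 - \frac{8}{-4 + 1 + 1}\right) = 4102 - \left(25 - \frac{8}{-2}\right) = 4102 - \left(25 - -4\right) = 4102 - \left(25 + 4\right) = 4102 - 29 = 4073$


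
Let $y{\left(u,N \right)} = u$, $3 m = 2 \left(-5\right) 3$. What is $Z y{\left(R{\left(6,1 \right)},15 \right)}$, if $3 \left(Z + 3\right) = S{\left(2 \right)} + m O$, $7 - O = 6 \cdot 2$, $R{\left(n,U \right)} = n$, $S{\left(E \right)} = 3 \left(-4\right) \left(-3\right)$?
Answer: $154$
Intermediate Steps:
$S{\left(E \right)} = 36$ ($S{\left(E \right)} = \left(-12\right) \left(-3\right) = 36$)
$m = -10$ ($m = \frac{2 \left(-5\right) 3}{3} = \frac{\left(-10\right) 3}{3} = \frac{1}{3} \left(-30\right) = -10$)
$O = -5$ ($O = 7 - 6 \cdot 2 = 7 - 12 = -5$)
$Z = \frac{77}{3}$ ($Z = -3 + \frac{36 - -50}{3} = -3 + \frac{36 + 50}{3} = -3 + \frac{1}{3} \cdot 86 = -3 + \frac{86}{3} = \frac{77}{3} \approx 25.667$)
$Z y{\left(R{\left(6,1 \right)},15 \right)} = \frac{77}{3} \cdot 6 = 154$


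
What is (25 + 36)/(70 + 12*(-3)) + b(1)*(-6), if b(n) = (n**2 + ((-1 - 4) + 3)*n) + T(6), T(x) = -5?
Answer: 1285/34 ≈ 37.794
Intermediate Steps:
b(n) = -5 + n**2 - 2*n (b(n) = (n**2 + ((-1 - 4) + 3)*n) - 5 = (n**2 + (-5 + 3)*n) - 5 = (n**2 - 2*n) - 5 = -5 + n**2 - 2*n)
(25 + 36)/(70 + 12*(-3)) + b(1)*(-6) = (25 + 36)/(70 + 12*(-3)) + (-5 + 1**2 - 2*1)*(-6) = 61/(70 - 36) + (-5 + 1 - 2)*(-6) = 61/34 - 6*(-6) = 61*(1/34) + 36 = 61/34 + 36 = 1285/34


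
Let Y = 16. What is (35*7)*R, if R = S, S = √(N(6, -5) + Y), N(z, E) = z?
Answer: 245*√22 ≈ 1149.2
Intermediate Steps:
S = √22 (S = √(6 + 16) = √22 ≈ 4.6904)
R = √22 ≈ 4.6904
(35*7)*R = (35*7)*√22 = 245*√22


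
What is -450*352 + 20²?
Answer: -158000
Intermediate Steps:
-450*352 + 20² = -158400 + 400 = -158000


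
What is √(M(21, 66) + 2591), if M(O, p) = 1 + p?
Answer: √2658 ≈ 51.556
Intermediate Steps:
√(M(21, 66) + 2591) = √((1 + 66) + 2591) = √(67 + 2591) = √2658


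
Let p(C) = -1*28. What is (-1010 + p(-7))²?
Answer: 1077444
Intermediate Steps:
p(C) = -28
(-1010 + p(-7))² = (-1010 - 28)² = (-1038)² = 1077444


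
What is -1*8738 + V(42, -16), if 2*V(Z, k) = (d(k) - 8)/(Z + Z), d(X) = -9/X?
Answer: -3355409/384 ≈ -8738.0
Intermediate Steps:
V(Z, k) = (-8 - 9/k)/(4*Z) (V(Z, k) = ((-9/k - 8)/(Z + Z))/2 = ((-8 - 9/k)/((2*Z)))/2 = ((-8 - 9/k)*(1/(2*Z)))/2 = ((-8 - 9/k)/(2*Z))/2 = (-8 - 9/k)/(4*Z))
-1*8738 + V(42, -16) = -1*8738 + (1/4)*(-9 - 8*(-16))/(42*(-16)) = -8738 + (1/4)*(1/42)*(-1/16)*(-9 + 128) = -8738 + (1/4)*(1/42)*(-1/16)*119 = -8738 - 17/384 = -3355409/384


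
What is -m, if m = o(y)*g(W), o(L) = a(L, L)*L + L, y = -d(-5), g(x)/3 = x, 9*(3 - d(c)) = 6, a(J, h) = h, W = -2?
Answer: 56/3 ≈ 18.667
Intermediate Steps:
d(c) = 7/3 (d(c) = 3 - ⅑*6 = 3 - ⅔ = 7/3)
g(x) = 3*x
y = -7/3 (y = -1*7/3 = -7/3 ≈ -2.3333)
o(L) = L + L² (o(L) = L*L + L = L² + L = L + L²)
m = -56/3 (m = (-7*(1 - 7/3)/3)*(3*(-2)) = -7/3*(-4/3)*(-6) = (28/9)*(-6) = -56/3 ≈ -18.667)
-m = -1*(-56/3) = 56/3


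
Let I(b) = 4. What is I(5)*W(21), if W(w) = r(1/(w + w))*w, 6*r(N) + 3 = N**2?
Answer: -5291/126 ≈ -41.992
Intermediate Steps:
r(N) = -1/2 + N**2/6
W(w) = w*(-1/2 + 1/(24*w**2)) (W(w) = (-1/2 + (1/(w + w))**2/6)*w = (-1/2 + (1/(2*w))**2/6)*w = (-1/2 + (1/(4*w**2))/6)*w = (-1/2 + 1/(24*w**2))*w = w*(-1/2 + 1/(24*w**2)))
I(5)*W(21) = 4*(-1/2*21 + (1/24)/21) = 4*(-21/2 + (1/24)*(1/21)) = 4*(-21/2 + 1/504) = 4*(-5291/504) = -5291/126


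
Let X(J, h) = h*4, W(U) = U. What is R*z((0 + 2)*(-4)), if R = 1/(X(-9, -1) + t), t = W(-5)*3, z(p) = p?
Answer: 8/19 ≈ 0.42105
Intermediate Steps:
t = -15 (t = -5*3 = -15)
X(J, h) = 4*h
R = -1/19 (R = 1/(4*(-1) - 15) = 1/(-4 - 15) = 1/(-19) = -1/19 ≈ -0.052632)
R*z((0 + 2)*(-4)) = -(0 + 2)*(-4)/19 = -2*(-4)/19 = -1/19*(-8) = 8/19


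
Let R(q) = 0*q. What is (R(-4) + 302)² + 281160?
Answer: 372364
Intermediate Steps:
R(q) = 0
(R(-4) + 302)² + 281160 = (0 + 302)² + 281160 = 302² + 281160 = 91204 + 281160 = 372364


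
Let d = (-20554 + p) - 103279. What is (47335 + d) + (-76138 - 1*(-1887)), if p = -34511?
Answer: -185260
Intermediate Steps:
d = -158344 (d = (-20554 - 34511) - 103279 = -55065 - 103279 = -158344)
(47335 + d) + (-76138 - 1*(-1887)) = (47335 - 158344) + (-76138 - 1*(-1887)) = -111009 + (-76138 + 1887) = -111009 - 74251 = -185260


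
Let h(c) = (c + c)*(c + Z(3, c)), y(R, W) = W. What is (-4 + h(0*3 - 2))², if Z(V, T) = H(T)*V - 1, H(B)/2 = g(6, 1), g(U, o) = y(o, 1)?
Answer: 256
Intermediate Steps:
g(U, o) = 1
H(B) = 2 (H(B) = 2*1 = 2)
Z(V, T) = -1 + 2*V (Z(V, T) = 2*V - 1 = -1 + 2*V)
h(c) = 2*c*(5 + c) (h(c) = (c + c)*(c + (-1 + 2*3)) = (2*c)*(c + (-1 + 6)) = (2*c)*(c + 5) = (2*c)*(5 + c) = 2*c*(5 + c))
(-4 + h(0*3 - 2))² = (-4 + 2*(0*3 - 2)*(5 + (0*3 - 2)))² = (-4 + 2*(0 - 2)*(5 + (0 - 2)))² = (-4 + 2*(-2)*(5 - 2))² = (-4 + 2*(-2)*3)² = (-4 - 12)² = (-16)² = 256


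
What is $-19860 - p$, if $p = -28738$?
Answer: $8878$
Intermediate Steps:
$-19860 - p = -19860 - -28738 = -19860 + 28738 = 8878$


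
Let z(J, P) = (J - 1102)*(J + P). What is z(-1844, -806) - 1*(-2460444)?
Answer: 10267344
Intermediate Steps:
z(J, P) = (-1102 + J)*(J + P)
z(-1844, -806) - 1*(-2460444) = ((-1844)² - 1102*(-1844) - 1102*(-806) - 1844*(-806)) - 1*(-2460444) = (3400336 + 2032088 + 888212 + 1486264) + 2460444 = 7806900 + 2460444 = 10267344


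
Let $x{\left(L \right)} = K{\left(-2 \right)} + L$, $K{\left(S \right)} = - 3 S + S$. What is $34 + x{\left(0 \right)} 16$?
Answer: $98$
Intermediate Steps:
$K{\left(S \right)} = - 2 S$
$x{\left(L \right)} = 4 + L$ ($x{\left(L \right)} = \left(-2\right) \left(-2\right) + L = 4 + L$)
$34 + x{\left(0 \right)} 16 = 34 + \left(4 + 0\right) 16 = 34 + 4 \cdot 16 = 34 + 64 = 98$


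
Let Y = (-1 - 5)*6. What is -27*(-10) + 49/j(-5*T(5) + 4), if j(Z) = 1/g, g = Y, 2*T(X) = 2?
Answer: -1494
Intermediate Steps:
T(X) = 1 (T(X) = (1/2)*2 = 1)
Y = -36 (Y = -6*6 = -36)
g = -36
j(Z) = -1/36 (j(Z) = 1/(-36) = -1/36)
-27*(-10) + 49/j(-5*T(5) + 4) = -27*(-10) + 49/(-1/36) = 270 + 49*(-36) = 270 - 1764 = -1494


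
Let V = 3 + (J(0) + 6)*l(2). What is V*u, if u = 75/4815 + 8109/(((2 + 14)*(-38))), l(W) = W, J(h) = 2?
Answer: -2599949/10272 ≈ -253.11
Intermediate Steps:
u = -2599949/195168 (u = 75*(1/4815) + 8109/((16*(-38))) = 5/321 + 8109/(-608) = 5/321 + 8109*(-1/608) = 5/321 - 8109/608 = -2599949/195168 ≈ -13.322)
V = 19 (V = 3 + (2 + 6)*2 = 3 + 8*2 = 3 + 16 = 19)
V*u = 19*(-2599949/195168) = -2599949/10272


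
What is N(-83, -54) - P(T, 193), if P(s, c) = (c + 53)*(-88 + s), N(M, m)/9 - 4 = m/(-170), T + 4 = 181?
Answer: -1857687/85 ≈ -21855.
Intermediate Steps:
T = 177 (T = -4 + 181 = 177)
N(M, m) = 36 - 9*m/170 (N(M, m) = 36 + 9*(m/(-170)) = 36 + 9*(m*(-1/170)) = 36 + 9*(-m/170) = 36 - 9*m/170)
P(s, c) = (-88 + s)*(53 + c) (P(s, c) = (53 + c)*(-88 + s) = (-88 + s)*(53 + c))
N(-83, -54) - P(T, 193) = (36 - 9/170*(-54)) - (-4664 - 88*193 + 53*177 + 193*177) = (36 + 243/85) - (-4664 - 16984 + 9381 + 34161) = 3303/85 - 1*21894 = 3303/85 - 21894 = -1857687/85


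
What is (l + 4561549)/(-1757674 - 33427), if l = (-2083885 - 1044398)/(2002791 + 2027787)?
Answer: -2042852879671/802130254042 ≈ -2.5468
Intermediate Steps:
l = -347587/447842 (l = -3128283/4030578 = -3128283*1/4030578 = -347587/447842 ≈ -0.77614)
(l + 4561549)/(-1757674 - 33427) = (-347587/447842 + 4561549)/(-1757674 - 33427) = (2042852879671/447842)/(-1791101) = (2042852879671/447842)*(-1/1791101) = -2042852879671/802130254042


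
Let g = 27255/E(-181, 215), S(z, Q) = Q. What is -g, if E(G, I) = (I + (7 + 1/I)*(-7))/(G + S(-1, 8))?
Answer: 1013749725/35683 ≈ 28410.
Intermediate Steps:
E(G, I) = (-49 + I - 7/I)/(8 + G) (E(G, I) = (I + (7 + 1/I)*(-7))/(G + 8) = (I + (-49 - 7/I))/(8 + G) = (-49 + I - 7/I)/(8 + G))
g = -1013749725/35683 (g = 27255/(((-7 + 215**2 - 49*215)/(215*(8 - 181)))) = 27255/(((1/215)*(-7 + 46225 - 10535)/(-173))) = 27255/(((1/215)*(-1/173)*35683)) = 27255/(-35683/37195) = 27255*(-37195/35683) = -1013749725/35683 ≈ -28410.)
-g = -1*(-1013749725/35683) = 1013749725/35683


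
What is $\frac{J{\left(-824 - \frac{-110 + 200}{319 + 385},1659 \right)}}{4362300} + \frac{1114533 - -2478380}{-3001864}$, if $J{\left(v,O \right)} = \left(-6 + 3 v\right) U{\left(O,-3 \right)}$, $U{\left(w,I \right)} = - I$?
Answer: $- \frac{76734453599101}{64020153155200} \approx -1.1986$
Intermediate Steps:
$J{\left(v,O \right)} = -18 + 9 v$ ($J{\left(v,O \right)} = \left(-6 + 3 v\right) \left(\left(-1\right) \left(-3\right)\right) = \left(-6 + 3 v\right) 3 = -18 + 9 v$)
$\frac{J{\left(-824 - \frac{-110 + 200}{319 + 385},1659 \right)}}{4362300} + \frac{1114533 - -2478380}{-3001864} = \frac{-18 + 9 \left(-824 - \frac{-110 + 200}{319 + 385}\right)}{4362300} + \frac{1114533 - -2478380}{-3001864} = \left(-18 + 9 \left(-824 - \frac{90}{704}\right)\right) \frac{1}{4362300} + \left(1114533 + 2478380\right) \left(- \frac{1}{3001864}\right) = \left(-18 + 9 \left(-824 - 90 \cdot \frac{1}{704}\right)\right) \frac{1}{4362300} + 3592913 \left(- \frac{1}{3001864}\right) = \left(-18 + 9 \left(-824 - \frac{45}{352}\right)\right) \frac{1}{4362300} - \frac{3592913}{3001864} = \left(-18 + 9 \left(- \frac{290093}{352}\right)\right) \frac{1}{4362300} - \frac{3592913}{3001864} = \left(-18 - \frac{2610837}{352}\right) \frac{1}{4362300} - \frac{3592913}{3001864} = \left(- \frac{2617173}{352}\right) \frac{1}{4362300} - \frac{3592913}{3001864} = - \frac{290797}{170614400} - \frac{3592913}{3001864} = - \frac{76734453599101}{64020153155200}$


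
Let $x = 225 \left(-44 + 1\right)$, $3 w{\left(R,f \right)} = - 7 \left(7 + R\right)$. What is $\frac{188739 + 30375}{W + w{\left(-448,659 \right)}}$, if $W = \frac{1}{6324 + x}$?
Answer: $\frac{9922311}{46597} \approx 212.94$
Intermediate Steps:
$w{\left(R,f \right)} = - \frac{49}{3} - \frac{7 R}{3}$ ($w{\left(R,f \right)} = \frac{\left(-7\right) \left(7 + R\right)}{3} = \frac{-49 - 7 R}{3} = - \frac{49}{3} - \frac{7 R}{3}$)
$x = -9675$ ($x = 225 \left(-43\right) = -9675$)
$W = - \frac{1}{3351}$ ($W = \frac{1}{6324 - 9675} = \frac{1}{-3351} = - \frac{1}{3351} \approx -0.00029842$)
$\frac{188739 + 30375}{W + w{\left(-448,659 \right)}} = \frac{188739 + 30375}{- \frac{1}{3351} - -1029} = \frac{219114}{- \frac{1}{3351} + \left(- \frac{49}{3} + \frac{3136}{3}\right)} = \frac{219114}{- \frac{1}{3351} + 1029} = \frac{219114}{\frac{3448178}{3351}} = 219114 \cdot \frac{3351}{3448178} = \frac{9922311}{46597}$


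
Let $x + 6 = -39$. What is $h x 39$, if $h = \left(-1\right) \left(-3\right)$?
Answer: $-5265$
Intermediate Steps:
$x = -45$ ($x = -6 - 39 = -45$)
$h = 3$
$h x 39 = 3 \left(-45\right) 39 = \left(-135\right) 39 = -5265$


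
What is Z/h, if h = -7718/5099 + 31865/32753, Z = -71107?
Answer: 11875405644529/90308019 ≈ 1.3150e+5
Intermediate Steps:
h = -90308019/167007547 (h = -7718*1/5099 + 31865*(1/32753) = -7718/5099 + 31865/32753 = -90308019/167007547 ≈ -0.54074)
Z/h = -71107/(-90308019/167007547) = -71107*(-167007547/90308019) = 11875405644529/90308019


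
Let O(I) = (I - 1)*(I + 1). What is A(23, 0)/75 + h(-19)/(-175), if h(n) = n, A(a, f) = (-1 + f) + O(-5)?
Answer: 218/525 ≈ 0.41524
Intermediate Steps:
O(I) = (1 + I)*(-1 + I) (O(I) = (-1 + I)*(1 + I) = (1 + I)*(-1 + I))
A(a, f) = 23 + f (A(a, f) = (-1 + f) + (-1 + (-5)²) = (-1 + f) + (-1 + 25) = (-1 + f) + 24 = 23 + f)
A(23, 0)/75 + h(-19)/(-175) = (23 + 0)/75 - 19/(-175) = 23*(1/75) - 19*(-1/175) = 23/75 + 19/175 = 218/525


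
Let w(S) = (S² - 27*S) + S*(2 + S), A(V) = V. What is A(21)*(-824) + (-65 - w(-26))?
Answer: -19371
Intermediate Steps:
w(S) = S² - 27*S + S*(2 + S)
A(21)*(-824) + (-65 - w(-26)) = 21*(-824) + (-65 - (-26)*(-25 + 2*(-26))) = -17304 + (-65 - (-26)*(-25 - 52)) = -17304 + (-65 - (-26)*(-77)) = -17304 + (-65 - 1*2002) = -17304 + (-65 - 2002) = -17304 - 2067 = -19371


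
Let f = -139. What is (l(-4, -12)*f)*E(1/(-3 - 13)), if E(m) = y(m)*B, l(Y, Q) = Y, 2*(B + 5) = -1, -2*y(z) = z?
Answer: -1529/16 ≈ -95.563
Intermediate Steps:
y(z) = -z/2
B = -11/2 (B = -5 + (1/2)*(-1) = -5 - 1/2 = -11/2 ≈ -5.5000)
E(m) = 11*m/4 (E(m) = -m/2*(-11/2) = 11*m/4)
(l(-4, -12)*f)*E(1/(-3 - 13)) = (-4*(-139))*(11/(4*(-3 - 13))) = 556*((11/4)/(-16)) = 556*((11/4)*(-1/16)) = 556*(-11/64) = -1529/16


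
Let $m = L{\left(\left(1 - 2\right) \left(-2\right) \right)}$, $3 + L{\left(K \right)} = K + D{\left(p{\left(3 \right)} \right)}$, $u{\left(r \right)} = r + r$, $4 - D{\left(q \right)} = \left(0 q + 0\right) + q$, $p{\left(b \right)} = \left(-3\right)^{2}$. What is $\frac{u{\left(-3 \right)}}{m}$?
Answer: $1$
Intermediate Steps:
$p{\left(b \right)} = 9$
$D{\left(q \right)} = 4 - q$ ($D{\left(q \right)} = 4 - \left(\left(0 q + 0\right) + q\right) = 4 - \left(\left(0 + 0\right) + q\right) = 4 - \left(0 + q\right) = 4 - q$)
$u{\left(r \right)} = 2 r$
$L{\left(K \right)} = -8 + K$ ($L{\left(K \right)} = -3 + \left(K + \left(4 - 9\right)\right) = -3 + \left(K - 5\right) = -3 + \left(-5 + K\right) = -8 + K$)
$m = -6$ ($m = -8 + \left(1 - 2\right) \left(-2\right) = -8 - -2 = -8 + 2 = -6$)
$\frac{u{\left(-3 \right)}}{m} = \frac{2 \left(-3\right)}{-6} = \left(-6\right) \left(- \frac{1}{6}\right) = 1$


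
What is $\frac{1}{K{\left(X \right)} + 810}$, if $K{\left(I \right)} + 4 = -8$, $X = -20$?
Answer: $\frac{1}{798} \approx 0.0012531$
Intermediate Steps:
$K{\left(I \right)} = -12$ ($K{\left(I \right)} = -4 - 8 = -12$)
$\frac{1}{K{\left(X \right)} + 810} = \frac{1}{-12 + 810} = \frac{1}{798}$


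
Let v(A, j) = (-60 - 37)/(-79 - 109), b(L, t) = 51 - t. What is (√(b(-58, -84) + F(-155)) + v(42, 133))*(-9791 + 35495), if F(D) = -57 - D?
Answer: 623322/47 + 25704*√233 ≈ 4.0562e+5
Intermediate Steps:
v(A, j) = 97/188 (v(A, j) = -97/(-188) = -97*(-1/188) = 97/188)
(√(b(-58, -84) + F(-155)) + v(42, 133))*(-9791 + 35495) = (√((51 - 1*(-84)) + (-57 - 1*(-155))) + 97/188)*(-9791 + 35495) = (√((51 + 84) + (-57 + 155)) + 97/188)*25704 = (√(135 + 98) + 97/188)*25704 = (√233 + 97/188)*25704 = (97/188 + √233)*25704 = 623322/47 + 25704*√233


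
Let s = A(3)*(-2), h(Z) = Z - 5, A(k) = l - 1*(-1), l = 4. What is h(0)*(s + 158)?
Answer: -740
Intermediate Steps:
A(k) = 5 (A(k) = 4 - 1*(-1) = 4 + 1 = 5)
h(Z) = -5 + Z
s = -10 (s = 5*(-2) = -10)
h(0)*(s + 158) = (-5 + 0)*(-10 + 158) = -5*148 = -740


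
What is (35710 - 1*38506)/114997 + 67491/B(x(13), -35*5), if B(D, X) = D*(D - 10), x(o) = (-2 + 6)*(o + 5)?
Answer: 860975687/57038512 ≈ 15.095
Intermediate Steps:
x(o) = 20 + 4*o (x(o) = 4*(5 + o) = 20 + 4*o)
B(D, X) = D*(-10 + D)
(35710 - 1*38506)/114997 + 67491/B(x(13), -35*5) = (35710 - 1*38506)/114997 + 67491/(((20 + 4*13)*(-10 + (20 + 4*13)))) = (35710 - 38506)*(1/114997) + 67491/(((20 + 52)*(-10 + (20 + 52)))) = -2796*1/114997 + 67491/((72*(-10 + 72))) = -2796/114997 + 67491/((72*62)) = -2796/114997 + 67491/4464 = -2796/114997 + 67491*(1/4464) = -2796/114997 + 7499/496 = 860975687/57038512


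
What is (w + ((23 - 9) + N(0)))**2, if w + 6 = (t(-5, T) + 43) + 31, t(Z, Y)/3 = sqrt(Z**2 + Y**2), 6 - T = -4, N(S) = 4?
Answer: 8521 + 2580*sqrt(5) ≈ 14290.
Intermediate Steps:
T = 10 (T = 6 - 1*(-4) = 6 + 4 = 10)
t(Z, Y) = 3*sqrt(Y**2 + Z**2) (t(Z, Y) = 3*sqrt(Z**2 + Y**2) = 3*sqrt(Y**2 + Z**2))
w = 68 + 15*sqrt(5) (w = -6 + ((3*sqrt(10**2 + (-5)**2) + 43) + 31) = -6 + ((3*sqrt(100 + 25) + 43) + 31) = -6 + ((3*sqrt(125) + 43) + 31) = -6 + ((3*(5*sqrt(5)) + 43) + 31) = -6 + ((15*sqrt(5) + 43) + 31) = -6 + ((43 + 15*sqrt(5)) + 31) = -6 + (74 + 15*sqrt(5)) = 68 + 15*sqrt(5) ≈ 101.54)
(w + ((23 - 9) + N(0)))**2 = ((68 + 15*sqrt(5)) + ((23 - 9) + 4))**2 = ((68 + 15*sqrt(5)) + (14 + 4))**2 = ((68 + 15*sqrt(5)) + 18)**2 = (86 + 15*sqrt(5))**2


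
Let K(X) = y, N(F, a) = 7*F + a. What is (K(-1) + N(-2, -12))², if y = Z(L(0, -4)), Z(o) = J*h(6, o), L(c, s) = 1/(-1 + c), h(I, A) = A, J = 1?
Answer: 729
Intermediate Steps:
Z(o) = o (Z(o) = 1*o = o)
y = -1 (y = 1/(-1 + 0) = 1/(-1) = -1)
N(F, a) = a + 7*F
K(X) = -1
(K(-1) + N(-2, -12))² = (-1 + (-12 + 7*(-2)))² = (-1 + (-12 - 14))² = (-1 - 26)² = (-27)² = 729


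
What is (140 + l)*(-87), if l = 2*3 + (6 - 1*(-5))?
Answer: -13659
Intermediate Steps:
l = 17 (l = 6 + (6 + 5) = 6 + 11 = 17)
(140 + l)*(-87) = (140 + 17)*(-87) = 157*(-87) = -13659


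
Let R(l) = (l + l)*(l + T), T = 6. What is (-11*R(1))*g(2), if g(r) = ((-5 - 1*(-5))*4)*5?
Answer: 0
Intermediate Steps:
R(l) = 2*l*(6 + l) (R(l) = (l + l)*(l + 6) = (2*l)*(6 + l) = 2*l*(6 + l))
g(r) = 0 (g(r) = ((-5 + 5)*4)*5 = (0*4)*5 = 0*5 = 0)
(-11*R(1))*g(2) = -22*(6 + 1)*0 = -22*7*0 = -11*14*0 = -154*0 = 0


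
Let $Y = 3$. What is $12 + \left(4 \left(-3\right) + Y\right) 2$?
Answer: $-6$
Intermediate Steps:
$12 + \left(4 \left(-3\right) + Y\right) 2 = 12 + \left(4 \left(-3\right) + 3\right) 2 = 12 + \left(-12 + 3\right) 2 = 12 - 18 = -6$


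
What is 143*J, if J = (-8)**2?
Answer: 9152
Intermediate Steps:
J = 64
143*J = 143*64 = 9152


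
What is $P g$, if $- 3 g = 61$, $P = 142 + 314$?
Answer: $-9272$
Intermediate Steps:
$P = 456$
$g = - \frac{61}{3}$ ($g = \left(- \frac{1}{3}\right) 61 = - \frac{61}{3} \approx -20.333$)
$P g = 456 \left(- \frac{61}{3}\right) = -9272$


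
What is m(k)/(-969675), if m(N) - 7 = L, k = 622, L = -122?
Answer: 23/193935 ≈ 0.00011860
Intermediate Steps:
m(N) = -115 (m(N) = 7 - 122 = -115)
m(k)/(-969675) = -115/(-969675) = -115*(-1/969675) = 23/193935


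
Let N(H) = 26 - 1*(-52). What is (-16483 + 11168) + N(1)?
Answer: -5237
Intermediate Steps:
N(H) = 78 (N(H) = 26 + 52 = 78)
(-16483 + 11168) + N(1) = (-16483 + 11168) + 78 = -5315 + 78 = -5237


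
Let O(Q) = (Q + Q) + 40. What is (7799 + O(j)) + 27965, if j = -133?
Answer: 35538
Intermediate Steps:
O(Q) = 40 + 2*Q (O(Q) = 2*Q + 40 = 40 + 2*Q)
(7799 + O(j)) + 27965 = (7799 + (40 + 2*(-133))) + 27965 = (7799 + (40 - 266)) + 27965 = (7799 - 226) + 27965 = 7573 + 27965 = 35538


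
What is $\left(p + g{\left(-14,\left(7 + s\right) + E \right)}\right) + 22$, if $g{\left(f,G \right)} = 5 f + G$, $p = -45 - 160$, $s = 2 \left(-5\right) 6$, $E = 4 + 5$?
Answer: $-297$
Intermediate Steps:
$E = 9$
$s = -60$ ($s = \left(-10\right) 6 = -60$)
$p = -205$ ($p = -45 - 160 = -205$)
$g{\left(f,G \right)} = G + 5 f$
$\left(p + g{\left(-14,\left(7 + s\right) + E \right)}\right) + 22 = \left(-205 + \left(\left(\left(7 - 60\right) + 9\right) + 5 \left(-14\right)\right)\right) + 22 = \left(-205 + \left(\left(-53 + 9\right) - 70\right)\right) + 22 = \left(-205 - 114\right) + 22 = -319 + 22 = -297$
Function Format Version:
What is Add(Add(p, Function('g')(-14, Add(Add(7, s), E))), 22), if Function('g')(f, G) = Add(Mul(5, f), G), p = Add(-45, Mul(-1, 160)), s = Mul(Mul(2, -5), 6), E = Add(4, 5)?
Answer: -297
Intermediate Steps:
E = 9
s = -60 (s = Mul(-10, 6) = -60)
p = -205 (p = Add(-45, -160) = -205)
Function('g')(f, G) = Add(G, Mul(5, f))
Add(Add(p, Function('g')(-14, Add(Add(7, s), E))), 22) = Add(Add(-205, Add(Add(Add(7, -60), 9), Mul(5, -14))), 22) = Add(Add(-205, Add(Add(-53, 9), -70)), 22) = Add(Add(-205, Add(-44, -70)), 22) = Add(Add(-205, -114), 22) = Add(-319, 22) = -297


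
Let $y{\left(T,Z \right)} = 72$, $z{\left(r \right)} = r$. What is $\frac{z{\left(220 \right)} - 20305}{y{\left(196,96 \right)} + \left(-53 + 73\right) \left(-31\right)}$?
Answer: $\frac{20085}{548} \approx 36.651$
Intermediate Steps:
$\frac{z{\left(220 \right)} - 20305}{y{\left(196,96 \right)} + \left(-53 + 73\right) \left(-31\right)} = \frac{220 - 20305}{72 + \left(-53 + 73\right) \left(-31\right)} = - \frac{20085}{72 + 20 \left(-31\right)} = - \frac{20085}{72 - 620} = - \frac{20085}{-548} = \left(-20085\right) \left(- \frac{1}{548}\right) = \frac{20085}{548}$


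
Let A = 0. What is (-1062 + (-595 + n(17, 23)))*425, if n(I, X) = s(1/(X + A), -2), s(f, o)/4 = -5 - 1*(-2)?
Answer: -709325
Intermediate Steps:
s(f, o) = -12 (s(f, o) = 4*(-5 - 1*(-2)) = 4*(-5 + 2) = 4*(-3) = -12)
n(I, X) = -12
(-1062 + (-595 + n(17, 23)))*425 = (-1062 + (-595 - 12))*425 = (-1062 - 607)*425 = -1669*425 = -709325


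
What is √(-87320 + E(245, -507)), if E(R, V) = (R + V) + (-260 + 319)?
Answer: I*√87523 ≈ 295.84*I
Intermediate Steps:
E(R, V) = 59 + R + V (E(R, V) = (R + V) + 59 = 59 + R + V)
√(-87320 + E(245, -507)) = √(-87320 + (59 + 245 - 507)) = √(-87320 - 203) = √(-87523) = I*√87523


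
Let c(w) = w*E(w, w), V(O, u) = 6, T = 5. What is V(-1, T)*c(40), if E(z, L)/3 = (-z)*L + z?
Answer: -1123200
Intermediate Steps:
E(z, L) = 3*z - 3*L*z (E(z, L) = 3*((-z)*L + z) = 3*(-L*z + z) = 3*(z - L*z) = 3*z - 3*L*z)
c(w) = 3*w²*(1 - w) (c(w) = w*(3*w*(1 - w)) = 3*w²*(1 - w))
V(-1, T)*c(40) = 6*(3*40²*(1 - 1*40)) = 6*(3*1600*(1 - 40)) = 6*(3*1600*(-39)) = 6*(-187200) = -1123200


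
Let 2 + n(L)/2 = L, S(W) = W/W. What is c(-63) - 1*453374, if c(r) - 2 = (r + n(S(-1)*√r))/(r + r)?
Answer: -57124805/126 - I*√7/21 ≈ -4.5337e+5 - 0.12599*I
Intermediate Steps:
S(W) = 1
n(L) = -4 + 2*L
c(r) = 2 + (-4 + r + 2*√r)/(2*r) (c(r) = 2 + (r + (-4 + 2*(1*√r)))/(r + r) = 2 + (r + (-4 + 2*√r))/((2*r)) = 2 + (-4 + r + 2*√r)*(1/(2*r)) = 2 + (-4 + r + 2*√r)/(2*r))
c(-63) - 1*453374 = (-2 + √(-63) + (5/2)*(-63))/(-63) - 1*453374 = -(-2 + 3*I*√7 - 315/2)/63 - 453374 = -(-319/2 + 3*I*√7)/63 - 453374 = (319/126 - I*√7/21) - 453374 = -57124805/126 - I*√7/21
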